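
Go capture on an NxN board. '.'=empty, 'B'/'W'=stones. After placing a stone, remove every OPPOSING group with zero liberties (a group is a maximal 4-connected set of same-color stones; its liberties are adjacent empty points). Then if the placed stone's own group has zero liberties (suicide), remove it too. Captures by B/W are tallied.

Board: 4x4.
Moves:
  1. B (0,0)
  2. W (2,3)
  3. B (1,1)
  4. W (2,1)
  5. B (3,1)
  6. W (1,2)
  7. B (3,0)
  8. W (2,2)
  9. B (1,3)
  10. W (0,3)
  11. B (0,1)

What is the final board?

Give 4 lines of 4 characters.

Answer: BB.W
.BW.
.WWW
BB..

Derivation:
Move 1: B@(0,0) -> caps B=0 W=0
Move 2: W@(2,3) -> caps B=0 W=0
Move 3: B@(1,1) -> caps B=0 W=0
Move 4: W@(2,1) -> caps B=0 W=0
Move 5: B@(3,1) -> caps B=0 W=0
Move 6: W@(1,2) -> caps B=0 W=0
Move 7: B@(3,0) -> caps B=0 W=0
Move 8: W@(2,2) -> caps B=0 W=0
Move 9: B@(1,3) -> caps B=0 W=0
Move 10: W@(0,3) -> caps B=0 W=1
Move 11: B@(0,1) -> caps B=0 W=1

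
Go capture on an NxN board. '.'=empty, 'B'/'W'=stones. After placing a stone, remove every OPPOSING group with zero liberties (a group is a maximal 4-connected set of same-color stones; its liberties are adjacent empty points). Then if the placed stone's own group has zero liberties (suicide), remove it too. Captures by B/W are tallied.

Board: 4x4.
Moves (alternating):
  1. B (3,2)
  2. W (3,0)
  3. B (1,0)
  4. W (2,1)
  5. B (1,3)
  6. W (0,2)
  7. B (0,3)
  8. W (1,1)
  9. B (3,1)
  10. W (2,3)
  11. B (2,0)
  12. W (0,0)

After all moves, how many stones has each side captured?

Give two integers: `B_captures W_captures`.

Answer: 1 0

Derivation:
Move 1: B@(3,2) -> caps B=0 W=0
Move 2: W@(3,0) -> caps B=0 W=0
Move 3: B@(1,0) -> caps B=0 W=0
Move 4: W@(2,1) -> caps B=0 W=0
Move 5: B@(1,3) -> caps B=0 W=0
Move 6: W@(0,2) -> caps B=0 W=0
Move 7: B@(0,3) -> caps B=0 W=0
Move 8: W@(1,1) -> caps B=0 W=0
Move 9: B@(3,1) -> caps B=0 W=0
Move 10: W@(2,3) -> caps B=0 W=0
Move 11: B@(2,0) -> caps B=1 W=0
Move 12: W@(0,0) -> caps B=1 W=0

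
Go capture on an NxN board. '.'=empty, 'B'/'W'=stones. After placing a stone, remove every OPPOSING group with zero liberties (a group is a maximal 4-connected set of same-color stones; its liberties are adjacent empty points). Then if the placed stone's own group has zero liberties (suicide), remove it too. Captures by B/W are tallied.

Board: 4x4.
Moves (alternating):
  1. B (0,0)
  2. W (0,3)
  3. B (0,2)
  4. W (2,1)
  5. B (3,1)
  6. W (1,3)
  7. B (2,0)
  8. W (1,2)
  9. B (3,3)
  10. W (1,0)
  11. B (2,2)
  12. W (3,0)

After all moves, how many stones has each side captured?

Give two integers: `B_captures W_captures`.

Answer: 0 1

Derivation:
Move 1: B@(0,0) -> caps B=0 W=0
Move 2: W@(0,3) -> caps B=0 W=0
Move 3: B@(0,2) -> caps B=0 W=0
Move 4: W@(2,1) -> caps B=0 W=0
Move 5: B@(3,1) -> caps B=0 W=0
Move 6: W@(1,3) -> caps B=0 W=0
Move 7: B@(2,0) -> caps B=0 W=0
Move 8: W@(1,2) -> caps B=0 W=0
Move 9: B@(3,3) -> caps B=0 W=0
Move 10: W@(1,0) -> caps B=0 W=0
Move 11: B@(2,2) -> caps B=0 W=0
Move 12: W@(3,0) -> caps B=0 W=1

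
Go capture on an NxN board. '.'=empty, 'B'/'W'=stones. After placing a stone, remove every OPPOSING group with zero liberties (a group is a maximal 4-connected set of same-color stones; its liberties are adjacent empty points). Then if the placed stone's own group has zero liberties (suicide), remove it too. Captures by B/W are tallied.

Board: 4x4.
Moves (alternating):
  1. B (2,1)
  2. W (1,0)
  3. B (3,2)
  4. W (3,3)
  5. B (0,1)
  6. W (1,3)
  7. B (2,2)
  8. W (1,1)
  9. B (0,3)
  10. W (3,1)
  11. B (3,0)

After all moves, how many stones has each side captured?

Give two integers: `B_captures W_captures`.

Answer: 1 0

Derivation:
Move 1: B@(2,1) -> caps B=0 W=0
Move 2: W@(1,0) -> caps B=0 W=0
Move 3: B@(3,2) -> caps B=0 W=0
Move 4: W@(3,3) -> caps B=0 W=0
Move 5: B@(0,1) -> caps B=0 W=0
Move 6: W@(1,3) -> caps B=0 W=0
Move 7: B@(2,2) -> caps B=0 W=0
Move 8: W@(1,1) -> caps B=0 W=0
Move 9: B@(0,3) -> caps B=0 W=0
Move 10: W@(3,1) -> caps B=0 W=0
Move 11: B@(3,0) -> caps B=1 W=0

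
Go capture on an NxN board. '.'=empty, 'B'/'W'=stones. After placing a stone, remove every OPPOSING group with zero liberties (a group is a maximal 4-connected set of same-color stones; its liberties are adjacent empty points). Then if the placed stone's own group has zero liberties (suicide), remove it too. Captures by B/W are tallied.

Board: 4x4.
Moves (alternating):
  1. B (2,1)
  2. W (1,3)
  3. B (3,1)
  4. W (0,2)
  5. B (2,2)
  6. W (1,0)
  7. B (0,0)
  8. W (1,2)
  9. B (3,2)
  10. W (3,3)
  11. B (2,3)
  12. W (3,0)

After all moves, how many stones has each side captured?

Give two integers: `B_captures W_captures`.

Move 1: B@(2,1) -> caps B=0 W=0
Move 2: W@(1,3) -> caps B=0 W=0
Move 3: B@(3,1) -> caps B=0 W=0
Move 4: W@(0,2) -> caps B=0 W=0
Move 5: B@(2,2) -> caps B=0 W=0
Move 6: W@(1,0) -> caps B=0 W=0
Move 7: B@(0,0) -> caps B=0 W=0
Move 8: W@(1,2) -> caps B=0 W=0
Move 9: B@(3,2) -> caps B=0 W=0
Move 10: W@(3,3) -> caps B=0 W=0
Move 11: B@(2,3) -> caps B=1 W=0
Move 12: W@(3,0) -> caps B=1 W=0

Answer: 1 0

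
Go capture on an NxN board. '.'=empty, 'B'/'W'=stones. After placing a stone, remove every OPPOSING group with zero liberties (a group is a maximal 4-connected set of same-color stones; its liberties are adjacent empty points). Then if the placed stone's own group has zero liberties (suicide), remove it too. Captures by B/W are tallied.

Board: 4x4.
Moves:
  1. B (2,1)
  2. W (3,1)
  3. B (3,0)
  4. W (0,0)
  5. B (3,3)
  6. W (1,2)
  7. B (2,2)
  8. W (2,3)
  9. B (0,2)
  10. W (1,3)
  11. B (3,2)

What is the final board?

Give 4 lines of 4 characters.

Answer: W.B.
..WW
.BBW
B.BB

Derivation:
Move 1: B@(2,1) -> caps B=0 W=0
Move 2: W@(3,1) -> caps B=0 W=0
Move 3: B@(3,0) -> caps B=0 W=0
Move 4: W@(0,0) -> caps B=0 W=0
Move 5: B@(3,3) -> caps B=0 W=0
Move 6: W@(1,2) -> caps B=0 W=0
Move 7: B@(2,2) -> caps B=0 W=0
Move 8: W@(2,3) -> caps B=0 W=0
Move 9: B@(0,2) -> caps B=0 W=0
Move 10: W@(1,3) -> caps B=0 W=0
Move 11: B@(3,2) -> caps B=1 W=0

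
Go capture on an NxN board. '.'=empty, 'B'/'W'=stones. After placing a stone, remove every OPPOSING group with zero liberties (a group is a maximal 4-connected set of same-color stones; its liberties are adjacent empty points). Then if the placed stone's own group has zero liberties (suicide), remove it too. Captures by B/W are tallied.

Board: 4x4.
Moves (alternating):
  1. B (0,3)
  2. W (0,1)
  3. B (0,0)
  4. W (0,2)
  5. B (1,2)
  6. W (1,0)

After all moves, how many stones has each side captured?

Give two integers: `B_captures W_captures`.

Move 1: B@(0,3) -> caps B=0 W=0
Move 2: W@(0,1) -> caps B=0 W=0
Move 3: B@(0,0) -> caps B=0 W=0
Move 4: W@(0,2) -> caps B=0 W=0
Move 5: B@(1,2) -> caps B=0 W=0
Move 6: W@(1,0) -> caps B=0 W=1

Answer: 0 1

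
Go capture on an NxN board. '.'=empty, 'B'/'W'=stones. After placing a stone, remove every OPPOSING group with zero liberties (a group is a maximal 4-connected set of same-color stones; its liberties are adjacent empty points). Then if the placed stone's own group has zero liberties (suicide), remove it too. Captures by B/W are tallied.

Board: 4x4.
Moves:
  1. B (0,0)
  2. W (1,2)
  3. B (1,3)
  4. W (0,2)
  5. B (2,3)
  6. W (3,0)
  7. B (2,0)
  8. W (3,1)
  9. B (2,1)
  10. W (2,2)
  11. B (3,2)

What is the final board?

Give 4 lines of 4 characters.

Move 1: B@(0,0) -> caps B=0 W=0
Move 2: W@(1,2) -> caps B=0 W=0
Move 3: B@(1,3) -> caps B=0 W=0
Move 4: W@(0,2) -> caps B=0 W=0
Move 5: B@(2,3) -> caps B=0 W=0
Move 6: W@(3,0) -> caps B=0 W=0
Move 7: B@(2,0) -> caps B=0 W=0
Move 8: W@(3,1) -> caps B=0 W=0
Move 9: B@(2,1) -> caps B=0 W=0
Move 10: W@(2,2) -> caps B=0 W=0
Move 11: B@(3,2) -> caps B=2 W=0

Answer: B.W.
..WB
BBWB
..B.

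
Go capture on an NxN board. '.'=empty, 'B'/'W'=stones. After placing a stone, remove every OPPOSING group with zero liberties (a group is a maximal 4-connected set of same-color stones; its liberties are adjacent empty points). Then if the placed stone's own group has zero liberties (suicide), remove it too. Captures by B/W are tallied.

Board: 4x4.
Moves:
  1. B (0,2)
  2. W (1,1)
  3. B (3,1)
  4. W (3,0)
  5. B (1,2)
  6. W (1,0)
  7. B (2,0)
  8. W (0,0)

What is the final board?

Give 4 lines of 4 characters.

Answer: W.B.
WWB.
B...
.B..

Derivation:
Move 1: B@(0,2) -> caps B=0 W=0
Move 2: W@(1,1) -> caps B=0 W=0
Move 3: B@(3,1) -> caps B=0 W=0
Move 4: W@(3,0) -> caps B=0 W=0
Move 5: B@(1,2) -> caps B=0 W=0
Move 6: W@(1,0) -> caps B=0 W=0
Move 7: B@(2,0) -> caps B=1 W=0
Move 8: W@(0,0) -> caps B=1 W=0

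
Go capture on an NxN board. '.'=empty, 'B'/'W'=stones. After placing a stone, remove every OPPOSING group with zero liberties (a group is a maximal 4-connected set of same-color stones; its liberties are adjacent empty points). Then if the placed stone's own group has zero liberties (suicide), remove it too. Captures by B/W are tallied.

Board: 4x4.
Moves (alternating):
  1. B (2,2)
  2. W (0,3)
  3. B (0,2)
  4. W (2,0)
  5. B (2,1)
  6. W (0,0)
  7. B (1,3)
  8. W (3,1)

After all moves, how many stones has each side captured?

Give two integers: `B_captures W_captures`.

Answer: 1 0

Derivation:
Move 1: B@(2,2) -> caps B=0 W=0
Move 2: W@(0,3) -> caps B=0 W=0
Move 3: B@(0,2) -> caps B=0 W=0
Move 4: W@(2,0) -> caps B=0 W=0
Move 5: B@(2,1) -> caps B=0 W=0
Move 6: W@(0,0) -> caps B=0 W=0
Move 7: B@(1,3) -> caps B=1 W=0
Move 8: W@(3,1) -> caps B=1 W=0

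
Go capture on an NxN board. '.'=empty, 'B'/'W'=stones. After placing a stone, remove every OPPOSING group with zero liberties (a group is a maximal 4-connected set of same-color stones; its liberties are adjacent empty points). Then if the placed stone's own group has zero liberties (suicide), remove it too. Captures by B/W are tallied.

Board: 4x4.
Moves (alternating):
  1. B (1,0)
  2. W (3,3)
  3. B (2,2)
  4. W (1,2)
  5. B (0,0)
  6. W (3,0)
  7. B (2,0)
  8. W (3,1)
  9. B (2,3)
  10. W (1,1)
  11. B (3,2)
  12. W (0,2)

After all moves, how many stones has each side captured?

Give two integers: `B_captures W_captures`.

Answer: 1 0

Derivation:
Move 1: B@(1,0) -> caps B=0 W=0
Move 2: W@(3,3) -> caps B=0 W=0
Move 3: B@(2,2) -> caps B=0 W=0
Move 4: W@(1,2) -> caps B=0 W=0
Move 5: B@(0,0) -> caps B=0 W=0
Move 6: W@(3,0) -> caps B=0 W=0
Move 7: B@(2,0) -> caps B=0 W=0
Move 8: W@(3,1) -> caps B=0 W=0
Move 9: B@(2,3) -> caps B=0 W=0
Move 10: W@(1,1) -> caps B=0 W=0
Move 11: B@(3,2) -> caps B=1 W=0
Move 12: W@(0,2) -> caps B=1 W=0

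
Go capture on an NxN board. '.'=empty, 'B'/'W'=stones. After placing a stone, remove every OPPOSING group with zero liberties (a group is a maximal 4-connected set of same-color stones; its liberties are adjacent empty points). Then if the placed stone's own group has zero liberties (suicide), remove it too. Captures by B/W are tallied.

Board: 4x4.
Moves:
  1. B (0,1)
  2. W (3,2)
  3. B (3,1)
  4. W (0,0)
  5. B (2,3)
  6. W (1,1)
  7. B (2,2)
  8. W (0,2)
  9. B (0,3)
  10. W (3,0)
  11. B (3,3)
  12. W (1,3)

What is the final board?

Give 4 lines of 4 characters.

Answer: W.W.
.W.W
..BB
WB.B

Derivation:
Move 1: B@(0,1) -> caps B=0 W=0
Move 2: W@(3,2) -> caps B=0 W=0
Move 3: B@(3,1) -> caps B=0 W=0
Move 4: W@(0,0) -> caps B=0 W=0
Move 5: B@(2,3) -> caps B=0 W=0
Move 6: W@(1,1) -> caps B=0 W=0
Move 7: B@(2,2) -> caps B=0 W=0
Move 8: W@(0,2) -> caps B=0 W=1
Move 9: B@(0,3) -> caps B=0 W=1
Move 10: W@(3,0) -> caps B=0 W=1
Move 11: B@(3,3) -> caps B=1 W=1
Move 12: W@(1,3) -> caps B=1 W=2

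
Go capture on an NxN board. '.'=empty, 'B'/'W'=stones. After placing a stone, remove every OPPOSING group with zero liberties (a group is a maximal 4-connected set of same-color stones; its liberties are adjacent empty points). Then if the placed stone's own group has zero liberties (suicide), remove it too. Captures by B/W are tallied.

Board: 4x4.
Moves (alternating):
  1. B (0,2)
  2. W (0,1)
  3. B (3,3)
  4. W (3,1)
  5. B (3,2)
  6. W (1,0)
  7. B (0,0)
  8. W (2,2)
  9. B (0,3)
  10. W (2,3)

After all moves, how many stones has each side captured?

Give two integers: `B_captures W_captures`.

Answer: 0 2

Derivation:
Move 1: B@(0,2) -> caps B=0 W=0
Move 2: W@(0,1) -> caps B=0 W=0
Move 3: B@(3,3) -> caps B=0 W=0
Move 4: W@(3,1) -> caps B=0 W=0
Move 5: B@(3,2) -> caps B=0 W=0
Move 6: W@(1,0) -> caps B=0 W=0
Move 7: B@(0,0) -> caps B=0 W=0
Move 8: W@(2,2) -> caps B=0 W=0
Move 9: B@(0,3) -> caps B=0 W=0
Move 10: W@(2,3) -> caps B=0 W=2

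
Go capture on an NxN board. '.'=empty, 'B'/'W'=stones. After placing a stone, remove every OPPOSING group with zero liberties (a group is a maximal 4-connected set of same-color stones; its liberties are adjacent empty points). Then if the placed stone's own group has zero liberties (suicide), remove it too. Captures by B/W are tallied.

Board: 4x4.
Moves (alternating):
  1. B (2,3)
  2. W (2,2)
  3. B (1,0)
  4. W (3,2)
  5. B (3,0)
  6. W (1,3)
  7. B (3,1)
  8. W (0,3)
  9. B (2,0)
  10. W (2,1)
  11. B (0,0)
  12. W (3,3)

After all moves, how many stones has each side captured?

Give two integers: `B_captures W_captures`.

Answer: 0 1

Derivation:
Move 1: B@(2,3) -> caps B=0 W=0
Move 2: W@(2,2) -> caps B=0 W=0
Move 3: B@(1,0) -> caps B=0 W=0
Move 4: W@(3,2) -> caps B=0 W=0
Move 5: B@(3,0) -> caps B=0 W=0
Move 6: W@(1,3) -> caps B=0 W=0
Move 7: B@(3,1) -> caps B=0 W=0
Move 8: W@(0,3) -> caps B=0 W=0
Move 9: B@(2,0) -> caps B=0 W=0
Move 10: W@(2,1) -> caps B=0 W=0
Move 11: B@(0,0) -> caps B=0 W=0
Move 12: W@(3,3) -> caps B=0 W=1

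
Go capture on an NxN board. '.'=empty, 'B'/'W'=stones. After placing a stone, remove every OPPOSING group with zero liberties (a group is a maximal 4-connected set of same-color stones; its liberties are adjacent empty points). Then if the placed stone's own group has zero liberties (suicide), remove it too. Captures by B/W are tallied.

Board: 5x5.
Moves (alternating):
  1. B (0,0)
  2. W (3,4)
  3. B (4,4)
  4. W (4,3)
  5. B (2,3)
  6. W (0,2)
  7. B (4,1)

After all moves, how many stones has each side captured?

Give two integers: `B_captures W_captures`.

Move 1: B@(0,0) -> caps B=0 W=0
Move 2: W@(3,4) -> caps B=0 W=0
Move 3: B@(4,4) -> caps B=0 W=0
Move 4: W@(4,3) -> caps B=0 W=1
Move 5: B@(2,3) -> caps B=0 W=1
Move 6: W@(0,2) -> caps B=0 W=1
Move 7: B@(4,1) -> caps B=0 W=1

Answer: 0 1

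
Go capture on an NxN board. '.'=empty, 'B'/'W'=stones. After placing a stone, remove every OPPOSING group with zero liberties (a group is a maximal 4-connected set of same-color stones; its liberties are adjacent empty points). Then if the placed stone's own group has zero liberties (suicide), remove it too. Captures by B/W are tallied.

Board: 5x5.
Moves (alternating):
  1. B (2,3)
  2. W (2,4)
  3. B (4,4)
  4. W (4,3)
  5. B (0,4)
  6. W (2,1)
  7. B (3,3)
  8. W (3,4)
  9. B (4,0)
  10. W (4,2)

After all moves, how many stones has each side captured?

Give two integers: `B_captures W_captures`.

Move 1: B@(2,3) -> caps B=0 W=0
Move 2: W@(2,4) -> caps B=0 W=0
Move 3: B@(4,4) -> caps B=0 W=0
Move 4: W@(4,3) -> caps B=0 W=0
Move 5: B@(0,4) -> caps B=0 W=0
Move 6: W@(2,1) -> caps B=0 W=0
Move 7: B@(3,3) -> caps B=0 W=0
Move 8: W@(3,4) -> caps B=0 W=1
Move 9: B@(4,0) -> caps B=0 W=1
Move 10: W@(4,2) -> caps B=0 W=1

Answer: 0 1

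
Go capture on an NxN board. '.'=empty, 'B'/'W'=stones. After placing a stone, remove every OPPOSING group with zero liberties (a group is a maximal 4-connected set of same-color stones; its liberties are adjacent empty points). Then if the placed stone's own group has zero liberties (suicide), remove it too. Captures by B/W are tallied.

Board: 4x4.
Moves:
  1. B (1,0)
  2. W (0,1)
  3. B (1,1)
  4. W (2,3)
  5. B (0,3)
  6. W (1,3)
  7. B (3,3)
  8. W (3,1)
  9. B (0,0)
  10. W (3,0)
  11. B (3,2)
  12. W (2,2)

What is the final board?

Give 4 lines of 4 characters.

Move 1: B@(1,0) -> caps B=0 W=0
Move 2: W@(0,1) -> caps B=0 W=0
Move 3: B@(1,1) -> caps B=0 W=0
Move 4: W@(2,3) -> caps B=0 W=0
Move 5: B@(0,3) -> caps B=0 W=0
Move 6: W@(1,3) -> caps B=0 W=0
Move 7: B@(3,3) -> caps B=0 W=0
Move 8: W@(3,1) -> caps B=0 W=0
Move 9: B@(0,0) -> caps B=0 W=0
Move 10: W@(3,0) -> caps B=0 W=0
Move 11: B@(3,2) -> caps B=0 W=0
Move 12: W@(2,2) -> caps B=0 W=2

Answer: BW.B
BB.W
..WW
WW..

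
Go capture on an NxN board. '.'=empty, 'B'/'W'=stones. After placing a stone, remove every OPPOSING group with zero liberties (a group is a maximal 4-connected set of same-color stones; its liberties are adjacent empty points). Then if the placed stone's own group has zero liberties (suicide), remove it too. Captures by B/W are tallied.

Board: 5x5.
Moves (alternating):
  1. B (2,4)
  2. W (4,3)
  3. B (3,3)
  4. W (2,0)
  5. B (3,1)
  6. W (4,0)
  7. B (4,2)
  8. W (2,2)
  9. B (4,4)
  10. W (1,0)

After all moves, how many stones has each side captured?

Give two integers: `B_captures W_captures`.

Answer: 1 0

Derivation:
Move 1: B@(2,4) -> caps B=0 W=0
Move 2: W@(4,3) -> caps B=0 W=0
Move 3: B@(3,3) -> caps B=0 W=0
Move 4: W@(2,0) -> caps B=0 W=0
Move 5: B@(3,1) -> caps B=0 W=0
Move 6: W@(4,0) -> caps B=0 W=0
Move 7: B@(4,2) -> caps B=0 W=0
Move 8: W@(2,2) -> caps B=0 W=0
Move 9: B@(4,4) -> caps B=1 W=0
Move 10: W@(1,0) -> caps B=1 W=0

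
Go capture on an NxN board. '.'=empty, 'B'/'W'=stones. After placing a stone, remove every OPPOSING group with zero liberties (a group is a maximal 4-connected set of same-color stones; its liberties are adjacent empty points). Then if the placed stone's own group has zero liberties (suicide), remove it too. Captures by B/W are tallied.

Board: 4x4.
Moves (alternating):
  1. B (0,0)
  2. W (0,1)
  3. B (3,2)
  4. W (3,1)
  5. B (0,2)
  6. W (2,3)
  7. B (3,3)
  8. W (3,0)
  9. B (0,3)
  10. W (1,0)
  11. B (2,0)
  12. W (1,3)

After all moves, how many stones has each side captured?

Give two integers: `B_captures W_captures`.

Move 1: B@(0,0) -> caps B=0 W=0
Move 2: W@(0,1) -> caps B=0 W=0
Move 3: B@(3,2) -> caps B=0 W=0
Move 4: W@(3,1) -> caps B=0 W=0
Move 5: B@(0,2) -> caps B=0 W=0
Move 6: W@(2,3) -> caps B=0 W=0
Move 7: B@(3,3) -> caps B=0 W=0
Move 8: W@(3,0) -> caps B=0 W=0
Move 9: B@(0,3) -> caps B=0 W=0
Move 10: W@(1,0) -> caps B=0 W=1
Move 11: B@(2,0) -> caps B=0 W=1
Move 12: W@(1,3) -> caps B=0 W=1

Answer: 0 1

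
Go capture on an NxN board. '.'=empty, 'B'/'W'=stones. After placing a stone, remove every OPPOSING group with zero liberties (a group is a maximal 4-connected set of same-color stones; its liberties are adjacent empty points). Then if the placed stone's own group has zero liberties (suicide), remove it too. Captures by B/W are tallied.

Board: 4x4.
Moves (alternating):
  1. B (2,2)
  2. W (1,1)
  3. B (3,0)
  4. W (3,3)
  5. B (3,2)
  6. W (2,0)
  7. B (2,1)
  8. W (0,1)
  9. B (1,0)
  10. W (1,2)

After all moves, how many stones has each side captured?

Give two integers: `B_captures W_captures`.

Answer: 1 0

Derivation:
Move 1: B@(2,2) -> caps B=0 W=0
Move 2: W@(1,1) -> caps B=0 W=0
Move 3: B@(3,0) -> caps B=0 W=0
Move 4: W@(3,3) -> caps B=0 W=0
Move 5: B@(3,2) -> caps B=0 W=0
Move 6: W@(2,0) -> caps B=0 W=0
Move 7: B@(2,1) -> caps B=0 W=0
Move 8: W@(0,1) -> caps B=0 W=0
Move 9: B@(1,0) -> caps B=1 W=0
Move 10: W@(1,2) -> caps B=1 W=0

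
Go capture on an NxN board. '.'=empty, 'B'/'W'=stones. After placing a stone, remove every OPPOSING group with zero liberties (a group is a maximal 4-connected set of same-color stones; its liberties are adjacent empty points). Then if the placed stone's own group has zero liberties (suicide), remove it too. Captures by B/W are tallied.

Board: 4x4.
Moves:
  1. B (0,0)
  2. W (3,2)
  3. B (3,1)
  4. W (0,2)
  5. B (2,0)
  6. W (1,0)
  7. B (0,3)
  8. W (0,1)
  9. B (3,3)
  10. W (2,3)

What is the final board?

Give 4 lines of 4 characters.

Move 1: B@(0,0) -> caps B=0 W=0
Move 2: W@(3,2) -> caps B=0 W=0
Move 3: B@(3,1) -> caps B=0 W=0
Move 4: W@(0,2) -> caps B=0 W=0
Move 5: B@(2,0) -> caps B=0 W=0
Move 6: W@(1,0) -> caps B=0 W=0
Move 7: B@(0,3) -> caps B=0 W=0
Move 8: W@(0,1) -> caps B=0 W=1
Move 9: B@(3,3) -> caps B=0 W=1
Move 10: W@(2,3) -> caps B=0 W=2

Answer: .WWB
W...
B..W
.BW.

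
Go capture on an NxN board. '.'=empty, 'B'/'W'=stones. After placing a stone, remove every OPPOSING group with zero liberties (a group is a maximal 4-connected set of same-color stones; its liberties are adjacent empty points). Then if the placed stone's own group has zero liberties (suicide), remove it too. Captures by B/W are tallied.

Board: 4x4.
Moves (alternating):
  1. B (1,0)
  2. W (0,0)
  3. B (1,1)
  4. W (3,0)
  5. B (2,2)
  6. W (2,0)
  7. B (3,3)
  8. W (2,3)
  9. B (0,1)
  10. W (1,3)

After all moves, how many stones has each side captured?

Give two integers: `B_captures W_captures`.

Move 1: B@(1,0) -> caps B=0 W=0
Move 2: W@(0,0) -> caps B=0 W=0
Move 3: B@(1,1) -> caps B=0 W=0
Move 4: W@(3,0) -> caps B=0 W=0
Move 5: B@(2,2) -> caps B=0 W=0
Move 6: W@(2,0) -> caps B=0 W=0
Move 7: B@(3,3) -> caps B=0 W=0
Move 8: W@(2,3) -> caps B=0 W=0
Move 9: B@(0,1) -> caps B=1 W=0
Move 10: W@(1,3) -> caps B=1 W=0

Answer: 1 0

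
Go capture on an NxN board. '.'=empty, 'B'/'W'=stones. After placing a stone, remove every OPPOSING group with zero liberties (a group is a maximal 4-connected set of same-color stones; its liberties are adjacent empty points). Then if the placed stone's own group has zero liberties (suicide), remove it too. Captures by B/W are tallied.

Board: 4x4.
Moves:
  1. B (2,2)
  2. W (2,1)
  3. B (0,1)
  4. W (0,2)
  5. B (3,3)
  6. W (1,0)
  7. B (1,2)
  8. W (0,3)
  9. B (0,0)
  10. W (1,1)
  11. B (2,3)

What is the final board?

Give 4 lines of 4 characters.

Move 1: B@(2,2) -> caps B=0 W=0
Move 2: W@(2,1) -> caps B=0 W=0
Move 3: B@(0,1) -> caps B=0 W=0
Move 4: W@(0,2) -> caps B=0 W=0
Move 5: B@(3,3) -> caps B=0 W=0
Move 6: W@(1,0) -> caps B=0 W=0
Move 7: B@(1,2) -> caps B=0 W=0
Move 8: W@(0,3) -> caps B=0 W=0
Move 9: B@(0,0) -> caps B=0 W=0
Move 10: W@(1,1) -> caps B=0 W=2
Move 11: B@(2,3) -> caps B=0 W=2

Answer: ..WW
WWB.
.WBB
...B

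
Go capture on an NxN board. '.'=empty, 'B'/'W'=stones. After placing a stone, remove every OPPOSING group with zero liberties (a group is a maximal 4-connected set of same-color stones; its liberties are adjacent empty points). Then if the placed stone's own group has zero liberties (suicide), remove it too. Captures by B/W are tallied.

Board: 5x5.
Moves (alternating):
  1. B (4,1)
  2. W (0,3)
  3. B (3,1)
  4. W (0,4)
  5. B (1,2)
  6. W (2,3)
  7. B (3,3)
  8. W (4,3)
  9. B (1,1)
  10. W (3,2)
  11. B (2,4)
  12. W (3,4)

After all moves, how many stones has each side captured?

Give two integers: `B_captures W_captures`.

Move 1: B@(4,1) -> caps B=0 W=0
Move 2: W@(0,3) -> caps B=0 W=0
Move 3: B@(3,1) -> caps B=0 W=0
Move 4: W@(0,4) -> caps B=0 W=0
Move 5: B@(1,2) -> caps B=0 W=0
Move 6: W@(2,3) -> caps B=0 W=0
Move 7: B@(3,3) -> caps B=0 W=0
Move 8: W@(4,3) -> caps B=0 W=0
Move 9: B@(1,1) -> caps B=0 W=0
Move 10: W@(3,2) -> caps B=0 W=0
Move 11: B@(2,4) -> caps B=0 W=0
Move 12: W@(3,4) -> caps B=0 W=1

Answer: 0 1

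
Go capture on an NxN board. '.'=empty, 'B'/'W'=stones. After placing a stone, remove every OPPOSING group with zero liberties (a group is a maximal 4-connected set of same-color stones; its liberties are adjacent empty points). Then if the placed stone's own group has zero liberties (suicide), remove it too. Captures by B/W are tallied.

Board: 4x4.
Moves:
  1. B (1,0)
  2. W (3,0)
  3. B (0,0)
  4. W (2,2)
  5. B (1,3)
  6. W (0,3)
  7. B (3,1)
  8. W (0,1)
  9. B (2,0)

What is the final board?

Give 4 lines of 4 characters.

Answer: BW.W
B..B
B.W.
.B..

Derivation:
Move 1: B@(1,0) -> caps B=0 W=0
Move 2: W@(3,0) -> caps B=0 W=0
Move 3: B@(0,0) -> caps B=0 W=0
Move 4: W@(2,2) -> caps B=0 W=0
Move 5: B@(1,3) -> caps B=0 W=0
Move 6: W@(0,3) -> caps B=0 W=0
Move 7: B@(3,1) -> caps B=0 W=0
Move 8: W@(0,1) -> caps B=0 W=0
Move 9: B@(2,0) -> caps B=1 W=0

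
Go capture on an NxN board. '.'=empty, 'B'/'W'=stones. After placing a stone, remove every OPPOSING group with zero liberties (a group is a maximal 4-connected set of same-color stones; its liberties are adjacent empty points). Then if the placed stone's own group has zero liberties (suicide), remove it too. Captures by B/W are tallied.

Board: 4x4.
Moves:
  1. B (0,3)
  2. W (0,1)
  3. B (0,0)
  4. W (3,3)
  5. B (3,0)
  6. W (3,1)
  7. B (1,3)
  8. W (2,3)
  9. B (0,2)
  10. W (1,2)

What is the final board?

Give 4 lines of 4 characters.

Move 1: B@(0,3) -> caps B=0 W=0
Move 2: W@(0,1) -> caps B=0 W=0
Move 3: B@(0,0) -> caps B=0 W=0
Move 4: W@(3,3) -> caps B=0 W=0
Move 5: B@(3,0) -> caps B=0 W=0
Move 6: W@(3,1) -> caps B=0 W=0
Move 7: B@(1,3) -> caps B=0 W=0
Move 8: W@(2,3) -> caps B=0 W=0
Move 9: B@(0,2) -> caps B=0 W=0
Move 10: W@(1,2) -> caps B=0 W=3

Answer: BW..
..W.
...W
BW.W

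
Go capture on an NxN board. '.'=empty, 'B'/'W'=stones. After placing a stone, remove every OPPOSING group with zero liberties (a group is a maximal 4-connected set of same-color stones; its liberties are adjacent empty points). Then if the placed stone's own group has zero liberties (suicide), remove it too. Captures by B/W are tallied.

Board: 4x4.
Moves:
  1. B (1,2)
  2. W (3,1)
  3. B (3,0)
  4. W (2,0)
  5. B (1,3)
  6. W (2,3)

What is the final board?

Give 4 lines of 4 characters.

Answer: ....
..BB
W..W
.W..

Derivation:
Move 1: B@(1,2) -> caps B=0 W=0
Move 2: W@(3,1) -> caps B=0 W=0
Move 3: B@(3,0) -> caps B=0 W=0
Move 4: W@(2,0) -> caps B=0 W=1
Move 5: B@(1,3) -> caps B=0 W=1
Move 6: W@(2,3) -> caps B=0 W=1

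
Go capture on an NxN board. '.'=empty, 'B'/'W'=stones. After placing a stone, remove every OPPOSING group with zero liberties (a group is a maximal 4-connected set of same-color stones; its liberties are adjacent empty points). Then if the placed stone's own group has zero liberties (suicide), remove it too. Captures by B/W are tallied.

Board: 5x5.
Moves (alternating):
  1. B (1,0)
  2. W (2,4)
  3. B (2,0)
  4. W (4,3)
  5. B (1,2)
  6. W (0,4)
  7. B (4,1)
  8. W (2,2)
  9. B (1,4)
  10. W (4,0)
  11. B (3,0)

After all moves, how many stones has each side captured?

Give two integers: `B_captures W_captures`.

Answer: 1 0

Derivation:
Move 1: B@(1,0) -> caps B=0 W=0
Move 2: W@(2,4) -> caps B=0 W=0
Move 3: B@(2,0) -> caps B=0 W=0
Move 4: W@(4,3) -> caps B=0 W=0
Move 5: B@(1,2) -> caps B=0 W=0
Move 6: W@(0,4) -> caps B=0 W=0
Move 7: B@(4,1) -> caps B=0 W=0
Move 8: W@(2,2) -> caps B=0 W=0
Move 9: B@(1,4) -> caps B=0 W=0
Move 10: W@(4,0) -> caps B=0 W=0
Move 11: B@(3,0) -> caps B=1 W=0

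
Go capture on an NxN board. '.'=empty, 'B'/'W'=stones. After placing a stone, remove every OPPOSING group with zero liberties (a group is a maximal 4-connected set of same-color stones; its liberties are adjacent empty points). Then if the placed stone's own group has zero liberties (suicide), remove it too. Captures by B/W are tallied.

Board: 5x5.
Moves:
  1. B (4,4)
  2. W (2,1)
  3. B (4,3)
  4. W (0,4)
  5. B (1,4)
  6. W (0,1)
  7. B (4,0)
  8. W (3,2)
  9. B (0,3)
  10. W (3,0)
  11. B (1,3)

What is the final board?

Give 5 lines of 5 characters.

Move 1: B@(4,4) -> caps B=0 W=0
Move 2: W@(2,1) -> caps B=0 W=0
Move 3: B@(4,3) -> caps B=0 W=0
Move 4: W@(0,4) -> caps B=0 W=0
Move 5: B@(1,4) -> caps B=0 W=0
Move 6: W@(0,1) -> caps B=0 W=0
Move 7: B@(4,0) -> caps B=0 W=0
Move 8: W@(3,2) -> caps B=0 W=0
Move 9: B@(0,3) -> caps B=1 W=0
Move 10: W@(3,0) -> caps B=1 W=0
Move 11: B@(1,3) -> caps B=1 W=0

Answer: .W.B.
...BB
.W...
W.W..
B..BB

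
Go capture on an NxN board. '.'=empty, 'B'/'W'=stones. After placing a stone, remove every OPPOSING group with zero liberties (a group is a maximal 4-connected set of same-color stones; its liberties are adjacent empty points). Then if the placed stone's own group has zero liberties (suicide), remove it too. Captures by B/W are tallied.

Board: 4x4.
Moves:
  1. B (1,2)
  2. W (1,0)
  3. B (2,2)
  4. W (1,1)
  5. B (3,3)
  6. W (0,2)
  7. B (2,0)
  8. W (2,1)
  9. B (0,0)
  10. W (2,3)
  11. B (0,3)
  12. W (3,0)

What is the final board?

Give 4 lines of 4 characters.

Answer: B.WB
WWB.
.WBW
W..B

Derivation:
Move 1: B@(1,2) -> caps B=0 W=0
Move 2: W@(1,0) -> caps B=0 W=0
Move 3: B@(2,2) -> caps B=0 W=0
Move 4: W@(1,1) -> caps B=0 W=0
Move 5: B@(3,3) -> caps B=0 W=0
Move 6: W@(0,2) -> caps B=0 W=0
Move 7: B@(2,0) -> caps B=0 W=0
Move 8: W@(2,1) -> caps B=0 W=0
Move 9: B@(0,0) -> caps B=0 W=0
Move 10: W@(2,3) -> caps B=0 W=0
Move 11: B@(0,3) -> caps B=0 W=0
Move 12: W@(3,0) -> caps B=0 W=1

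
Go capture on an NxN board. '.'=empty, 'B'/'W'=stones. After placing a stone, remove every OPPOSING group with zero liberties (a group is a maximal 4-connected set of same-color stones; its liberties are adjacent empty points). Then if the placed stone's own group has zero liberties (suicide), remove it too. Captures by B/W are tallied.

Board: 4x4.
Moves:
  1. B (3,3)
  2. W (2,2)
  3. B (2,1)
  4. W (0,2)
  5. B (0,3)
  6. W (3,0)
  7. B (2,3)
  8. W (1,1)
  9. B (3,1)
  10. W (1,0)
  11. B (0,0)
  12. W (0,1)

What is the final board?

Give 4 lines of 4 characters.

Move 1: B@(3,3) -> caps B=0 W=0
Move 2: W@(2,2) -> caps B=0 W=0
Move 3: B@(2,1) -> caps B=0 W=0
Move 4: W@(0,2) -> caps B=0 W=0
Move 5: B@(0,3) -> caps B=0 W=0
Move 6: W@(3,0) -> caps B=0 W=0
Move 7: B@(2,3) -> caps B=0 W=0
Move 8: W@(1,1) -> caps B=0 W=0
Move 9: B@(3,1) -> caps B=0 W=0
Move 10: W@(1,0) -> caps B=0 W=0
Move 11: B@(0,0) -> caps B=0 W=0
Move 12: W@(0,1) -> caps B=0 W=1

Answer: .WWB
WW..
.BWB
WB.B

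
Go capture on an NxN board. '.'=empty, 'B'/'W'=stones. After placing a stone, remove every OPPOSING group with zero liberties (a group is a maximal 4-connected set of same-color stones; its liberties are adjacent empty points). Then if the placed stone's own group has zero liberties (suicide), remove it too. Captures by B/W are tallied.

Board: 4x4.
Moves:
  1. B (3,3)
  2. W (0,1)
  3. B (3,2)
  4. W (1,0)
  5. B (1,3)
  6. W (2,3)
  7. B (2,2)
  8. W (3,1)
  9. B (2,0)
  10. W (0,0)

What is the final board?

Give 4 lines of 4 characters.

Answer: WW..
W..B
B.B.
.WBB

Derivation:
Move 1: B@(3,3) -> caps B=0 W=0
Move 2: W@(0,1) -> caps B=0 W=0
Move 3: B@(3,2) -> caps B=0 W=0
Move 4: W@(1,0) -> caps B=0 W=0
Move 5: B@(1,3) -> caps B=0 W=0
Move 6: W@(2,3) -> caps B=0 W=0
Move 7: B@(2,2) -> caps B=1 W=0
Move 8: W@(3,1) -> caps B=1 W=0
Move 9: B@(2,0) -> caps B=1 W=0
Move 10: W@(0,0) -> caps B=1 W=0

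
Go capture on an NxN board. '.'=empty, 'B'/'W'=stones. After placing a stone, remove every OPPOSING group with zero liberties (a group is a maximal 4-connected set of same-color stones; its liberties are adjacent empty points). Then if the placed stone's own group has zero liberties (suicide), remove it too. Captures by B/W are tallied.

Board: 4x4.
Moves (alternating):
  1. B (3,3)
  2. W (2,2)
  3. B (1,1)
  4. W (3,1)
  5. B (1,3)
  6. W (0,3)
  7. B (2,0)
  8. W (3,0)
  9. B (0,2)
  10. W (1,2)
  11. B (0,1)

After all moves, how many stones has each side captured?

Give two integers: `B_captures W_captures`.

Move 1: B@(3,3) -> caps B=0 W=0
Move 2: W@(2,2) -> caps B=0 W=0
Move 3: B@(1,1) -> caps B=0 W=0
Move 4: W@(3,1) -> caps B=0 W=0
Move 5: B@(1,3) -> caps B=0 W=0
Move 6: W@(0,3) -> caps B=0 W=0
Move 7: B@(2,0) -> caps B=0 W=0
Move 8: W@(3,0) -> caps B=0 W=0
Move 9: B@(0,2) -> caps B=1 W=0
Move 10: W@(1,2) -> caps B=1 W=0
Move 11: B@(0,1) -> caps B=1 W=0

Answer: 1 0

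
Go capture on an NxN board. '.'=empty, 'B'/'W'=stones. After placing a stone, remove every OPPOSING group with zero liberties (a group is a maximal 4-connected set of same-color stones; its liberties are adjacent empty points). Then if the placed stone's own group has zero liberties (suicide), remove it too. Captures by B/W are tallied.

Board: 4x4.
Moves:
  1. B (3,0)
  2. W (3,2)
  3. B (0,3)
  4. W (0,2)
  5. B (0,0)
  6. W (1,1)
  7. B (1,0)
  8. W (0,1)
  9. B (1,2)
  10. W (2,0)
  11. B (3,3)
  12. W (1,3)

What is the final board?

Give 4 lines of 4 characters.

Answer: .WW.
.WBW
W...
B.WB

Derivation:
Move 1: B@(3,0) -> caps B=0 W=0
Move 2: W@(3,2) -> caps B=0 W=0
Move 3: B@(0,3) -> caps B=0 W=0
Move 4: W@(0,2) -> caps B=0 W=0
Move 5: B@(0,0) -> caps B=0 W=0
Move 6: W@(1,1) -> caps B=0 W=0
Move 7: B@(1,0) -> caps B=0 W=0
Move 8: W@(0,1) -> caps B=0 W=0
Move 9: B@(1,2) -> caps B=0 W=0
Move 10: W@(2,0) -> caps B=0 W=2
Move 11: B@(3,3) -> caps B=0 W=2
Move 12: W@(1,3) -> caps B=0 W=3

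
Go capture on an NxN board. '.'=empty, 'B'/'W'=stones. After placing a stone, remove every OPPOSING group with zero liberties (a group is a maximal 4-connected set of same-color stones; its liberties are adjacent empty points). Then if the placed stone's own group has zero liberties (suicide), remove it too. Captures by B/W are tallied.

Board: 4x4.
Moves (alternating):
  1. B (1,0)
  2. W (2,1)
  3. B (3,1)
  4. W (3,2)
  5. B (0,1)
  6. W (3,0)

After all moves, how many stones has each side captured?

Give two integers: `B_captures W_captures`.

Move 1: B@(1,0) -> caps B=0 W=0
Move 2: W@(2,1) -> caps B=0 W=0
Move 3: B@(3,1) -> caps B=0 W=0
Move 4: W@(3,2) -> caps B=0 W=0
Move 5: B@(0,1) -> caps B=0 W=0
Move 6: W@(3,0) -> caps B=0 W=1

Answer: 0 1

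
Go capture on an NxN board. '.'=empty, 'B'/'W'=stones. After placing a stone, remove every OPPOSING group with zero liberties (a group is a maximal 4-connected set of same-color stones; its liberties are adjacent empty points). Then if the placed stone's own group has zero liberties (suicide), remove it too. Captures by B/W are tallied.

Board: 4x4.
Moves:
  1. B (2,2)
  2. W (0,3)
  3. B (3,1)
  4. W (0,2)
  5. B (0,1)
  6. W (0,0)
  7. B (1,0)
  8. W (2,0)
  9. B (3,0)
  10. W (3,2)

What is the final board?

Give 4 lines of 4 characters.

Move 1: B@(2,2) -> caps B=0 W=0
Move 2: W@(0,3) -> caps B=0 W=0
Move 3: B@(3,1) -> caps B=0 W=0
Move 4: W@(0,2) -> caps B=0 W=0
Move 5: B@(0,1) -> caps B=0 W=0
Move 6: W@(0,0) -> caps B=0 W=0
Move 7: B@(1,0) -> caps B=1 W=0
Move 8: W@(2,0) -> caps B=1 W=0
Move 9: B@(3,0) -> caps B=1 W=0
Move 10: W@(3,2) -> caps B=1 W=0

Answer: .BWW
B...
W.B.
BBW.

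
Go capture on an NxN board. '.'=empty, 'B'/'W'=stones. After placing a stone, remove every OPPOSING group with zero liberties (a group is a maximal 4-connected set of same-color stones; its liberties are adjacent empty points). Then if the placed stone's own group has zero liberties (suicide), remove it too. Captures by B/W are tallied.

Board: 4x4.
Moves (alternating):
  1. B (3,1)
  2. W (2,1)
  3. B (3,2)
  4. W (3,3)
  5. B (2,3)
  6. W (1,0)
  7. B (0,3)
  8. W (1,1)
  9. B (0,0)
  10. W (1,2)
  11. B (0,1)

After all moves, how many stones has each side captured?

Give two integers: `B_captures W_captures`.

Move 1: B@(3,1) -> caps B=0 W=0
Move 2: W@(2,1) -> caps B=0 W=0
Move 3: B@(3,2) -> caps B=0 W=0
Move 4: W@(3,3) -> caps B=0 W=0
Move 5: B@(2,3) -> caps B=1 W=0
Move 6: W@(1,0) -> caps B=1 W=0
Move 7: B@(0,3) -> caps B=1 W=0
Move 8: W@(1,1) -> caps B=1 W=0
Move 9: B@(0,0) -> caps B=1 W=0
Move 10: W@(1,2) -> caps B=1 W=0
Move 11: B@(0,1) -> caps B=1 W=0

Answer: 1 0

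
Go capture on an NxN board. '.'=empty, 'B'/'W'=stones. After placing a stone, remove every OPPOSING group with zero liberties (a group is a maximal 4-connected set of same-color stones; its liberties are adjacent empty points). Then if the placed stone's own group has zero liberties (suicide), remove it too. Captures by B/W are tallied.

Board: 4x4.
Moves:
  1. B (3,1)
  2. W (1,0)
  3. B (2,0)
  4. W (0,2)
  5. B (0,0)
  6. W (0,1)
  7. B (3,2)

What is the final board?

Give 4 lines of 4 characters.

Answer: .WW.
W...
B...
.BB.

Derivation:
Move 1: B@(3,1) -> caps B=0 W=0
Move 2: W@(1,0) -> caps B=0 W=0
Move 3: B@(2,0) -> caps B=0 W=0
Move 4: W@(0,2) -> caps B=0 W=0
Move 5: B@(0,0) -> caps B=0 W=0
Move 6: W@(0,1) -> caps B=0 W=1
Move 7: B@(3,2) -> caps B=0 W=1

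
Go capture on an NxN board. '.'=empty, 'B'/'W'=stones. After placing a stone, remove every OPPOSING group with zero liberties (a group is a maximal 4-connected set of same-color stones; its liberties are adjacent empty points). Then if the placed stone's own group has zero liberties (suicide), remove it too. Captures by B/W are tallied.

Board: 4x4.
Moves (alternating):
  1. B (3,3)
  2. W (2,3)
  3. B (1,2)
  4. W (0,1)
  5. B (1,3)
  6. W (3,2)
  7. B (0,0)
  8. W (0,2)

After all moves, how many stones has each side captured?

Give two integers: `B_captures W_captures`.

Answer: 0 1

Derivation:
Move 1: B@(3,3) -> caps B=0 W=0
Move 2: W@(2,3) -> caps B=0 W=0
Move 3: B@(1,2) -> caps B=0 W=0
Move 4: W@(0,1) -> caps B=0 W=0
Move 5: B@(1,3) -> caps B=0 W=0
Move 6: W@(3,2) -> caps B=0 W=1
Move 7: B@(0,0) -> caps B=0 W=1
Move 8: W@(0,2) -> caps B=0 W=1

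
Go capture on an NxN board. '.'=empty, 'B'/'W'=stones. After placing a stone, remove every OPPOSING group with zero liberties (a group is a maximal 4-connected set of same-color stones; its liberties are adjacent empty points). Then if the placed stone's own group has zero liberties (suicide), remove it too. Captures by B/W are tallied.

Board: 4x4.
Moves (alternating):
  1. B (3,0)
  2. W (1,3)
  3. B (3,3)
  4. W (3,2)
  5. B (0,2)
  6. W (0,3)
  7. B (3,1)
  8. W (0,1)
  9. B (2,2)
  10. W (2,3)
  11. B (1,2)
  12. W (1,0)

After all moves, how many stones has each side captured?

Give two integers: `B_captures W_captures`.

Move 1: B@(3,0) -> caps B=0 W=0
Move 2: W@(1,3) -> caps B=0 W=0
Move 3: B@(3,3) -> caps B=0 W=0
Move 4: W@(3,2) -> caps B=0 W=0
Move 5: B@(0,2) -> caps B=0 W=0
Move 6: W@(0,3) -> caps B=0 W=0
Move 7: B@(3,1) -> caps B=0 W=0
Move 8: W@(0,1) -> caps B=0 W=0
Move 9: B@(2,2) -> caps B=1 W=0
Move 10: W@(2,3) -> caps B=1 W=0
Move 11: B@(1,2) -> caps B=4 W=0
Move 12: W@(1,0) -> caps B=4 W=0

Answer: 4 0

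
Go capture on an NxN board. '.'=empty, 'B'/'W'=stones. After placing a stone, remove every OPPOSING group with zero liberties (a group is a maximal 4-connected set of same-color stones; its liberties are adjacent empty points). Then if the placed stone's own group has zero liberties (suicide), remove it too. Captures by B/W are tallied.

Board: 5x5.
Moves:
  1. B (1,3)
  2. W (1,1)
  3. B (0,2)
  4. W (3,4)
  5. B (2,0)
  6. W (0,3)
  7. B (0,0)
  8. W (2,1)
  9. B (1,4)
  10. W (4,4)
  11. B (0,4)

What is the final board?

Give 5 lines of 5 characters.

Answer: B.B.B
.W.BB
BW...
....W
....W

Derivation:
Move 1: B@(1,3) -> caps B=0 W=0
Move 2: W@(1,1) -> caps B=0 W=0
Move 3: B@(0,2) -> caps B=0 W=0
Move 4: W@(3,4) -> caps B=0 W=0
Move 5: B@(2,0) -> caps B=0 W=0
Move 6: W@(0,3) -> caps B=0 W=0
Move 7: B@(0,0) -> caps B=0 W=0
Move 8: W@(2,1) -> caps B=0 W=0
Move 9: B@(1,4) -> caps B=0 W=0
Move 10: W@(4,4) -> caps B=0 W=0
Move 11: B@(0,4) -> caps B=1 W=0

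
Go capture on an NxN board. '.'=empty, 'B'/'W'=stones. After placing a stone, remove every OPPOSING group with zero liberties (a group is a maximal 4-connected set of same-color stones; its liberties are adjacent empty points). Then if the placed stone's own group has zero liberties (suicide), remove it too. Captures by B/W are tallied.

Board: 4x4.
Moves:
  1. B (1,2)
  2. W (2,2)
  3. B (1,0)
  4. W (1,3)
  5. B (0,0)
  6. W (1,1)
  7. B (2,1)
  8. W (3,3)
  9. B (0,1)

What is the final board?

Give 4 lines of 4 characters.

Answer: BB..
B.BW
.BW.
...W

Derivation:
Move 1: B@(1,2) -> caps B=0 W=0
Move 2: W@(2,2) -> caps B=0 W=0
Move 3: B@(1,0) -> caps B=0 W=0
Move 4: W@(1,3) -> caps B=0 W=0
Move 5: B@(0,0) -> caps B=0 W=0
Move 6: W@(1,1) -> caps B=0 W=0
Move 7: B@(2,1) -> caps B=0 W=0
Move 8: W@(3,3) -> caps B=0 W=0
Move 9: B@(0,1) -> caps B=1 W=0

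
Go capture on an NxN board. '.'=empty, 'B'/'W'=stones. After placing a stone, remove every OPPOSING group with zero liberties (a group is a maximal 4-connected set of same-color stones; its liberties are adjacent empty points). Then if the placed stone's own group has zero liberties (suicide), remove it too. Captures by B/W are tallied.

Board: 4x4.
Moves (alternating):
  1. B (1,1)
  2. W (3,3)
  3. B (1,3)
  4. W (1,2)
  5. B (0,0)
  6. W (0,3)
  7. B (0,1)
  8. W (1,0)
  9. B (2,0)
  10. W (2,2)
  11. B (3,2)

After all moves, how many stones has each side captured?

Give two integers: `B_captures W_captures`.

Answer: 1 0

Derivation:
Move 1: B@(1,1) -> caps B=0 W=0
Move 2: W@(3,3) -> caps B=0 W=0
Move 3: B@(1,3) -> caps B=0 W=0
Move 4: W@(1,2) -> caps B=0 W=0
Move 5: B@(0,0) -> caps B=0 W=0
Move 6: W@(0,3) -> caps B=0 W=0
Move 7: B@(0,1) -> caps B=0 W=0
Move 8: W@(1,0) -> caps B=0 W=0
Move 9: B@(2,0) -> caps B=1 W=0
Move 10: W@(2,2) -> caps B=1 W=0
Move 11: B@(3,2) -> caps B=1 W=0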